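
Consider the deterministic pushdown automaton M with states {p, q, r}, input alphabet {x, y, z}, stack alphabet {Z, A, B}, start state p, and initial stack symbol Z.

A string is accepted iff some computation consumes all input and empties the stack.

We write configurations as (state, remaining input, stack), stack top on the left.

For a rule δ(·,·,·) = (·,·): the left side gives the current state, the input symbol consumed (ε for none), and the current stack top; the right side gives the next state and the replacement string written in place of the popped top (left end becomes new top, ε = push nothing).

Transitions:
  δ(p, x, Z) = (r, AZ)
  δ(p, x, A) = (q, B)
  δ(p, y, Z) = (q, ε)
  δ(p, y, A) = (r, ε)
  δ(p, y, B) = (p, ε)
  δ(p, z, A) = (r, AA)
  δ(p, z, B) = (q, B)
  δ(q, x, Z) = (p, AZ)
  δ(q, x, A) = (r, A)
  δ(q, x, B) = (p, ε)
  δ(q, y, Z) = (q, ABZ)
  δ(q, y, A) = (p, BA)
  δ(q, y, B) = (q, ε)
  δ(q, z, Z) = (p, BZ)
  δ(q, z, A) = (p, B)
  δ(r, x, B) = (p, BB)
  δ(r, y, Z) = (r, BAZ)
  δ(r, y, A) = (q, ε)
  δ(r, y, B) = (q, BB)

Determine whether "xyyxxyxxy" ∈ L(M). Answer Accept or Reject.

(p, xyyxxyxxy, Z) ⊢ (r, yyxxyxxy, AZ) ⊢ (q, yxxyxxy, Z) ⊢ (q, xxyxxy, ABZ) ⊢ (r, xyxxy, ABZ)
No transition applies at (r, xyxxy, ABZ); input not fully consumed.

Reject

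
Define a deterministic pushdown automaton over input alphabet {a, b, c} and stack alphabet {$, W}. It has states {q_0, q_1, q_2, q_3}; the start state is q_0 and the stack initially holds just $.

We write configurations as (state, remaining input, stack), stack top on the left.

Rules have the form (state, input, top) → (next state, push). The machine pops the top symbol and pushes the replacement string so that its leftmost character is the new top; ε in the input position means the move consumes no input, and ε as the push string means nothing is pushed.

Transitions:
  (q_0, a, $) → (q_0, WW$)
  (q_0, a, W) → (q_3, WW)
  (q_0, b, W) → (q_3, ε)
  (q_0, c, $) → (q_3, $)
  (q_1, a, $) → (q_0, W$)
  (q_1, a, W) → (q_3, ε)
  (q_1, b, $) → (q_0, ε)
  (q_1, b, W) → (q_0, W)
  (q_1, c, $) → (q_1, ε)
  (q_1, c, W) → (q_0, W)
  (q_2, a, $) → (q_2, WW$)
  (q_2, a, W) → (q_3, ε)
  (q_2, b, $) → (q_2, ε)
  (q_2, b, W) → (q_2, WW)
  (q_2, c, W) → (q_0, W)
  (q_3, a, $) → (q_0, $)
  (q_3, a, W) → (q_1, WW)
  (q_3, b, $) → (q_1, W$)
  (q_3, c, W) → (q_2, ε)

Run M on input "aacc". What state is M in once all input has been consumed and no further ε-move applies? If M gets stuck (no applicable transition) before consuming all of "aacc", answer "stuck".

q_0

(q_0, aacc, $)
  read a, top $: go to q_0, push WW$ → (q_0, acc, WW$)
  read a, top W: go to q_3, push WW → (q_3, cc, WWW$)
  read c, top W: go to q_2, push ε → (q_2, c, WW$)
  read c, top W: go to q_0, push W → (q_0, ε, WW$)
All input consumed; M is in state q_0.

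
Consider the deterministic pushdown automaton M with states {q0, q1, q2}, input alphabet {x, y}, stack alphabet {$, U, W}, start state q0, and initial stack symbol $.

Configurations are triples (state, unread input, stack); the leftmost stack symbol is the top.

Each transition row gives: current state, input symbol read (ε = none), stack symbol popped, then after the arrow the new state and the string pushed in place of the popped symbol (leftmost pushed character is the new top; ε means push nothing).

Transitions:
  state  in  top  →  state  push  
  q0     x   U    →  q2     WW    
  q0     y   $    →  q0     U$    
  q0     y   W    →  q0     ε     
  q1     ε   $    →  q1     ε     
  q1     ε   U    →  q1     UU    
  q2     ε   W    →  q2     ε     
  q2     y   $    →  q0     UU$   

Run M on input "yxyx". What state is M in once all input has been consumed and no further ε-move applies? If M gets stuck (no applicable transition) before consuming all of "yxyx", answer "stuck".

(q0, yxyx, $)
  read y, top $: go to q0, push U$ → (q0, xyx, U$)
  read x, top U: go to q2, push WW → (q2, yx, WW$)
  ε-move, top W: go to q2, push ε → (q2, yx, W$)
  ε-move, top W: go to q2, push ε → (q2, yx, $)
  read y, top $: go to q0, push UU$ → (q0, x, UU$)
  read x, top U: go to q2, push WW → (q2, ε, WWU$)
  ε-move, top W: go to q2, push ε → (q2, ε, WU$)
  ε-move, top W: go to q2, push ε → (q2, ε, U$)
All input consumed; M is in state q2.

q2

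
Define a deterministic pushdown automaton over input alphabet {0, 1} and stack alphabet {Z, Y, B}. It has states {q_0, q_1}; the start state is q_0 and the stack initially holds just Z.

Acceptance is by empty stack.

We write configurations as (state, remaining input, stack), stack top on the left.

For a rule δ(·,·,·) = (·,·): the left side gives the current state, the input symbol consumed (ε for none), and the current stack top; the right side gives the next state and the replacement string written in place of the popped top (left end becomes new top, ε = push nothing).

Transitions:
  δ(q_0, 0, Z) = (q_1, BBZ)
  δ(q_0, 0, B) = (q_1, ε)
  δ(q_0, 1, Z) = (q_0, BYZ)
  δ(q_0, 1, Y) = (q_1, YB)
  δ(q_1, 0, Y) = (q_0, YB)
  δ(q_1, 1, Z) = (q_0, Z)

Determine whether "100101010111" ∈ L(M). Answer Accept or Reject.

Reject

(q_0, 100101010111, Z)
  read 1, top Z: go to q_0, push BYZ → (q_0, 00101010111, BYZ)
  read 0, top B: go to q_1, push ε → (q_1, 0101010111, YZ)
  read 0, top Y: go to q_0, push YB → (q_0, 101010111, YBZ)
  read 1, top Y: go to q_1, push YB → (q_1, 01010111, YBBZ)
  read 0, top Y: go to q_0, push YB → (q_0, 1010111, YBBBZ)
  read 1, top Y: go to q_1, push YB → (q_1, 010111, YBBBBZ)
  read 0, top Y: go to q_0, push YB → (q_0, 10111, YBBBBBZ)
  read 1, top Y: go to q_1, push YB → (q_1, 0111, YBBBBBBZ)
  read 0, top Y: go to q_0, push YB → (q_0, 111, YBBBBBBBZ)
  read 1, top Y: go to q_1, push YB → (q_1, 11, YBBBBBBBBZ)
No transition applies at (q_1, 11, YBBBBBBBBZ); input not fully consumed.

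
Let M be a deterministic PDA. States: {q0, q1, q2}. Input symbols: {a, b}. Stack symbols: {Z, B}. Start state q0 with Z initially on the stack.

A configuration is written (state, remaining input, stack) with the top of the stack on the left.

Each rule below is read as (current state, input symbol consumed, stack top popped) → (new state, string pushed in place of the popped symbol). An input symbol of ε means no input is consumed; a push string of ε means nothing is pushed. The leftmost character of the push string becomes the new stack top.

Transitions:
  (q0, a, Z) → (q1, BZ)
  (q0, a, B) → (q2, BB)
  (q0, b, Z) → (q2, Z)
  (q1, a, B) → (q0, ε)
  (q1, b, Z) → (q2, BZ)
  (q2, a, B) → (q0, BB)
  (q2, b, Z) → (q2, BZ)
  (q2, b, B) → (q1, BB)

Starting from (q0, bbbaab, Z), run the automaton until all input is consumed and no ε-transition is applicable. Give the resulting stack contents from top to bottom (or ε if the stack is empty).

BBBZ

(q0, bbbaab, Z) ⊢ (q2, bbaab, Z) ⊢ (q2, baab, BZ) ⊢ (q1, aab, BBZ) ⊢ (q0, ab, BZ) ⊢ (q2, b, BBZ) ⊢ (q1, ε, BBBZ)
All input consumed in state q1 with stack BBBZ.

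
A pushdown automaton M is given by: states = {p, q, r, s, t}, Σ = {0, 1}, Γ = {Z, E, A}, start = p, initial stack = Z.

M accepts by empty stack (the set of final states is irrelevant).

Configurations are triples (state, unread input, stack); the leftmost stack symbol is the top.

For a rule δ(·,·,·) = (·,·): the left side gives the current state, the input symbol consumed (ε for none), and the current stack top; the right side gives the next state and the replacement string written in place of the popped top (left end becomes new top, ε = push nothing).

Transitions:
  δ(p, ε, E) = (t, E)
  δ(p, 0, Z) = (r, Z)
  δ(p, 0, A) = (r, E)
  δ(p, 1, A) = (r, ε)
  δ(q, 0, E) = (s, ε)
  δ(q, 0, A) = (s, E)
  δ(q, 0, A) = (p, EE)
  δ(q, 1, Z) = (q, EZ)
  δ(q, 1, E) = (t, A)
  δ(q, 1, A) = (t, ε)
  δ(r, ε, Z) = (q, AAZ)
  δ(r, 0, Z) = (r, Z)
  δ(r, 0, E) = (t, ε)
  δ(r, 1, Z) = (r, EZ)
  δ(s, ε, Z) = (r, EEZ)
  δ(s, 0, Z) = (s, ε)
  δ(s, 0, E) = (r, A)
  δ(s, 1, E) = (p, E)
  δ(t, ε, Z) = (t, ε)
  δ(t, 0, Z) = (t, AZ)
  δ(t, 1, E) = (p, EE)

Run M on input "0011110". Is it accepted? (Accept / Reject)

No computation consumes all input and empties the stack.

Reject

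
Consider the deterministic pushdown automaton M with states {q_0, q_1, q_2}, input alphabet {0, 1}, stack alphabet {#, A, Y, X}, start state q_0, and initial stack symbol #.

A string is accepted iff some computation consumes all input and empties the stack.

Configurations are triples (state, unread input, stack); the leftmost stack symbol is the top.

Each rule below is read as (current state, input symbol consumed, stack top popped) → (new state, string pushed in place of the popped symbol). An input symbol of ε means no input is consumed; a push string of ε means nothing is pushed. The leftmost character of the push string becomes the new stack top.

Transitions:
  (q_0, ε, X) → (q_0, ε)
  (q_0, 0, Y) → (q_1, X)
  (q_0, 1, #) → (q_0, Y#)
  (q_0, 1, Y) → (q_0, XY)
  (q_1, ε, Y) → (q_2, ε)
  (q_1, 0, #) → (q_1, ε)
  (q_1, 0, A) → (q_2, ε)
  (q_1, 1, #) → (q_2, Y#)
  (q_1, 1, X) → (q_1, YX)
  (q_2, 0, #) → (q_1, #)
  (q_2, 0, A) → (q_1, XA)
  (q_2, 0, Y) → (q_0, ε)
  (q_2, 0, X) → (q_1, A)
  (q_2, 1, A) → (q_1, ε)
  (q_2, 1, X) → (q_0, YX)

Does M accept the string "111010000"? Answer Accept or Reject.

Accept

(q_0, 111010000, #)
  read 1, top #: go to q_0, push Y# → (q_0, 11010000, Y#)
  read 1, top Y: go to q_0, push XY → (q_0, 1010000, XY#)
  ε-move, top X: go to q_0, push ε → (q_0, 1010000, Y#)
  read 1, top Y: go to q_0, push XY → (q_0, 010000, XY#)
  ε-move, top X: go to q_0, push ε → (q_0, 010000, Y#)
  read 0, top Y: go to q_1, push X → (q_1, 10000, X#)
  read 1, top X: go to q_1, push YX → (q_1, 0000, YX#)
  ε-move, top Y: go to q_2, push ε → (q_2, 0000, X#)
  read 0, top X: go to q_1, push A → (q_1, 000, A#)
  read 0, top A: go to q_2, push ε → (q_2, 00, #)
  read 0, top #: go to q_1, push # → (q_1, 0, #)
  read 0, top #: go to q_1, push ε → (q_1, ε, ε)
All input consumed and the stack is empty.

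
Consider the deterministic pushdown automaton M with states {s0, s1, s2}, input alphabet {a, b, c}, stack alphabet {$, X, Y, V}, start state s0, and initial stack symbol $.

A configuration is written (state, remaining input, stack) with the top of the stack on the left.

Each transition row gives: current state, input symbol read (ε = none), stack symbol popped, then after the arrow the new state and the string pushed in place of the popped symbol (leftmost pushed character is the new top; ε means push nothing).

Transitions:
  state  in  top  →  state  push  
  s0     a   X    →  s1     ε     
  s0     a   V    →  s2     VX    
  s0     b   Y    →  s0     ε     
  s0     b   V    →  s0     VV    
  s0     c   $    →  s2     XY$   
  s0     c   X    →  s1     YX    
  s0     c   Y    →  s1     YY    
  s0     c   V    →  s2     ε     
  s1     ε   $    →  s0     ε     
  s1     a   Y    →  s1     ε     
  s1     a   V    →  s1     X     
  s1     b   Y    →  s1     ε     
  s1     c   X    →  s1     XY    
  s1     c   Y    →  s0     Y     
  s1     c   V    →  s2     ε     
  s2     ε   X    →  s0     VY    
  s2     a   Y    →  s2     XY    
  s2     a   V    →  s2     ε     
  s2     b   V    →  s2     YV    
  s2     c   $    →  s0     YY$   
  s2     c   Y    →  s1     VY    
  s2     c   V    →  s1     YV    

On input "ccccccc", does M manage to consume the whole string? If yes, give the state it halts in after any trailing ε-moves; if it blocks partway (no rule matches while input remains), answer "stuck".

(s0, ccccccc, $) ⊢ (s2, cccccc, XY$) ⊢ (s0, cccccc, VYY$) ⊢ (s2, ccccc, YY$) ⊢ (s1, cccc, VYY$) ⊢ (s2, ccc, YY$) ⊢ (s1, cc, VYY$) ⊢ (s2, c, YY$) ⊢ (s1, ε, VYY$)
All input consumed; M is in state s1.

s1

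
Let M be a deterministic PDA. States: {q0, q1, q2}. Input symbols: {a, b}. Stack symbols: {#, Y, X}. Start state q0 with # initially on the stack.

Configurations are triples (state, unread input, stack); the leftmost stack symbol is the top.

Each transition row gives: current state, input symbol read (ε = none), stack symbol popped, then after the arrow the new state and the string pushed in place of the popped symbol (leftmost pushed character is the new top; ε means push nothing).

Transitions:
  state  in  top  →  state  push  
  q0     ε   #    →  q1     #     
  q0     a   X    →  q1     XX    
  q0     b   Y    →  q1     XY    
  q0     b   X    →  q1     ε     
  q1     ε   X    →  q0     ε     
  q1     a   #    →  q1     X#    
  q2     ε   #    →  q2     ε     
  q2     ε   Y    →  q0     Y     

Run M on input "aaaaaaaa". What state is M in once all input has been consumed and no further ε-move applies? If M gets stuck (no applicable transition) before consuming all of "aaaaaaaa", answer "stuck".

(q0, aaaaaaaa, #)
  ε-move, top #: go to q1, push # → (q1, aaaaaaaa, #)
  read a, top #: go to q1, push X# → (q1, aaaaaaa, X#)
  ε-move, top X: go to q0, push ε → (q0, aaaaaaa, #)
  ε-move, top #: go to q1, push # → (q1, aaaaaaa, #)
  read a, top #: go to q1, push X# → (q1, aaaaaa, X#)
  ε-move, top X: go to q0, push ε → (q0, aaaaaa, #)
  ε-move, top #: go to q1, push # → (q1, aaaaaa, #)
  read a, top #: go to q1, push X# → (q1, aaaaa, X#)
  ε-move, top X: go to q0, push ε → (q0, aaaaa, #)
  ε-move, top #: go to q1, push # → (q1, aaaaa, #)
  read a, top #: go to q1, push X# → (q1, aaaa, X#)
  ε-move, top X: go to q0, push ε → (q0, aaaa, #)
  ε-move, top #: go to q1, push # → (q1, aaaa, #)
  read a, top #: go to q1, push X# → (q1, aaa, X#)
  ε-move, top X: go to q0, push ε → (q0, aaa, #)
  ε-move, top #: go to q1, push # → (q1, aaa, #)
  read a, top #: go to q1, push X# → (q1, aa, X#)
  ε-move, top X: go to q0, push ε → (q0, aa, #)
  ε-move, top #: go to q1, push # → (q1, aa, #)
  read a, top #: go to q1, push X# → (q1, a, X#)
  ε-move, top X: go to q0, push ε → (q0, a, #)
  ε-move, top #: go to q1, push # → (q1, a, #)
  read a, top #: go to q1, push X# → (q1, ε, X#)
  ε-move, top X: go to q0, push ε → (q0, ε, #)
  ε-move, top #: go to q1, push # → (q1, ε, #)
All input consumed; M is in state q1.

q1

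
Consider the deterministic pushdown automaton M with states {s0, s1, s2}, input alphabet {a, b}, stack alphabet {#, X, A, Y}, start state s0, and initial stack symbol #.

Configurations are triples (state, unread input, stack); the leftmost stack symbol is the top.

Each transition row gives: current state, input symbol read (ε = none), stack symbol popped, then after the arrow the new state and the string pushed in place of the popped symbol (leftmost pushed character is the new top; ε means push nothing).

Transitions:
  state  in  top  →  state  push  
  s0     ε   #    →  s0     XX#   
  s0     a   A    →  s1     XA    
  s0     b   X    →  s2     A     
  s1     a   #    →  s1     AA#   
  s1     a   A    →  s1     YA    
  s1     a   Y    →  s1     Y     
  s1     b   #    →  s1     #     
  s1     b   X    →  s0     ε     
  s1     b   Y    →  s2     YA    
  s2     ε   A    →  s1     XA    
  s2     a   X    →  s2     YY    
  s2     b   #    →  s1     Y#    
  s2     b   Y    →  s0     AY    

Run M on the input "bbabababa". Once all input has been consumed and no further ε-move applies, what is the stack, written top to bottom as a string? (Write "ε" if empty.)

XAX#

(s0, bbabababa, #)
  ε-move, top #: go to s0, push XX# → (s0, bbabababa, XX#)
  read b, top X: go to s2, push A → (s2, babababa, AX#)
  ε-move, top A: go to s1, push XA → (s1, babababa, XAX#)
  read b, top X: go to s0, push ε → (s0, abababa, AX#)
  read a, top A: go to s1, push XA → (s1, bababa, XAX#)
  read b, top X: go to s0, push ε → (s0, ababa, AX#)
  read a, top A: go to s1, push XA → (s1, baba, XAX#)
  read b, top X: go to s0, push ε → (s0, aba, AX#)
  read a, top A: go to s1, push XA → (s1, ba, XAX#)
  read b, top X: go to s0, push ε → (s0, a, AX#)
  read a, top A: go to s1, push XA → (s1, ε, XAX#)
All input consumed in state s1 with stack XAX#.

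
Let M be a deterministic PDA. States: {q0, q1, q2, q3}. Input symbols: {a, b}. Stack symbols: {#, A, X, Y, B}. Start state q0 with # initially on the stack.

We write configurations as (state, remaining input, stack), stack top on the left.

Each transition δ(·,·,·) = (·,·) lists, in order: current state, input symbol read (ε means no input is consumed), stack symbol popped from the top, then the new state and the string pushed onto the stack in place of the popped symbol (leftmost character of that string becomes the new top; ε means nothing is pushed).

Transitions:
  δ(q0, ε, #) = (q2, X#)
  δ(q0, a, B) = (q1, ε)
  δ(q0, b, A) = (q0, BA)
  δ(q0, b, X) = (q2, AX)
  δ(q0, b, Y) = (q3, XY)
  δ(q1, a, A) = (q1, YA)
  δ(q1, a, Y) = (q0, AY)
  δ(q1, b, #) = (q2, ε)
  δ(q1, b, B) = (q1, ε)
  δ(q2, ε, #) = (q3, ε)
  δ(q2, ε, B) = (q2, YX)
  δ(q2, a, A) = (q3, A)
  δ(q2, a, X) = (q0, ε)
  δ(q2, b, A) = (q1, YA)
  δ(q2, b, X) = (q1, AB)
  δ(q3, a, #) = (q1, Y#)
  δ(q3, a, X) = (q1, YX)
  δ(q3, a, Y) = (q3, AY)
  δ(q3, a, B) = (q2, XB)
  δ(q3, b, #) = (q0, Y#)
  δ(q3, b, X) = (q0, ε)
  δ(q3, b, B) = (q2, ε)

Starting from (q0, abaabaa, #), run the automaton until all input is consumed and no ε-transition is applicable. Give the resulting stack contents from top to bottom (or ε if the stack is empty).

YAYAB#

(q0, abaabaa, #) ⊢ (q2, abaabaa, X#) ⊢ (q0, baabaa, #) ⊢ (q2, baabaa, X#) ⊢ (q1, aabaa, AB#) ⊢ (q1, abaa, YAB#) ⊢ (q0, baa, AYAB#) ⊢ (q0, aa, BAYAB#) ⊢ (q1, a, AYAB#) ⊢ (q1, ε, YAYAB#)
All input consumed in state q1 with stack YAYAB#.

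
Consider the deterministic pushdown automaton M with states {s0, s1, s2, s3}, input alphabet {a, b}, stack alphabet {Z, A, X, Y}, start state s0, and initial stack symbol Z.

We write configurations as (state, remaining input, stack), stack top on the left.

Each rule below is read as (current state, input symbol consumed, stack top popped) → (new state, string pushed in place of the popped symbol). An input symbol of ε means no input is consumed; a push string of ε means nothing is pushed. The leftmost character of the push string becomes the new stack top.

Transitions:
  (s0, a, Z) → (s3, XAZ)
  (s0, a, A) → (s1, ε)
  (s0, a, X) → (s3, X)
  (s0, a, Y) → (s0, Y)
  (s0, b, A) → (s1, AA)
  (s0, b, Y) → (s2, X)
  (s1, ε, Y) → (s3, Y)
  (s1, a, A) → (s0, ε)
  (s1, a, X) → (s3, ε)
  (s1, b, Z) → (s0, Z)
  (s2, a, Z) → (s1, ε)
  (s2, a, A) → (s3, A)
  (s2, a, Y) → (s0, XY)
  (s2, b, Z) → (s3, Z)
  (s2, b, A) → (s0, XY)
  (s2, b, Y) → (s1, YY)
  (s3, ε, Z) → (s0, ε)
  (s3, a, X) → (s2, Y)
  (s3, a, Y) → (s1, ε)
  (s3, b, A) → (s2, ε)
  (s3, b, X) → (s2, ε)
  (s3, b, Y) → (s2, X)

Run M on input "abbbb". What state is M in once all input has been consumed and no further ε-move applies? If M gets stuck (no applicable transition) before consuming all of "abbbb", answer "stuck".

(s0, abbbb, Z)
  read a, top Z: go to s3, push XAZ → (s3, bbbb, XAZ)
  read b, top X: go to s2, push ε → (s2, bbb, AZ)
  read b, top A: go to s0, push XY → (s0, bb, XYZ)
No transition for (s0, b, top X); M blocks with input bb remaining.

stuck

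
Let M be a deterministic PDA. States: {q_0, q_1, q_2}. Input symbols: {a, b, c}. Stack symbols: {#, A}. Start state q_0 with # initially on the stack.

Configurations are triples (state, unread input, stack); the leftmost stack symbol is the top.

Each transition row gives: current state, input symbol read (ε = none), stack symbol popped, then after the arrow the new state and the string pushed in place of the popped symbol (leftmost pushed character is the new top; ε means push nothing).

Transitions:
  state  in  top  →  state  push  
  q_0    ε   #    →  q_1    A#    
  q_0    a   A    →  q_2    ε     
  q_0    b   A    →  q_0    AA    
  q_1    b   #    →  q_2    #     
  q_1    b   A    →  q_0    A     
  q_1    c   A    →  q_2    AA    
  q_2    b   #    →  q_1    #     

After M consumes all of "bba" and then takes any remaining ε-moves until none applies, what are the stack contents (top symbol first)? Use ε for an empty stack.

A#

(q_0, bba, #)
  ε-move, top #: go to q_1, push A# → (q_1, bba, A#)
  read b, top A: go to q_0, push A → (q_0, ba, A#)
  read b, top A: go to q_0, push AA → (q_0, a, AA#)
  read a, top A: go to q_2, push ε → (q_2, ε, A#)
All input consumed in state q_2 with stack A#.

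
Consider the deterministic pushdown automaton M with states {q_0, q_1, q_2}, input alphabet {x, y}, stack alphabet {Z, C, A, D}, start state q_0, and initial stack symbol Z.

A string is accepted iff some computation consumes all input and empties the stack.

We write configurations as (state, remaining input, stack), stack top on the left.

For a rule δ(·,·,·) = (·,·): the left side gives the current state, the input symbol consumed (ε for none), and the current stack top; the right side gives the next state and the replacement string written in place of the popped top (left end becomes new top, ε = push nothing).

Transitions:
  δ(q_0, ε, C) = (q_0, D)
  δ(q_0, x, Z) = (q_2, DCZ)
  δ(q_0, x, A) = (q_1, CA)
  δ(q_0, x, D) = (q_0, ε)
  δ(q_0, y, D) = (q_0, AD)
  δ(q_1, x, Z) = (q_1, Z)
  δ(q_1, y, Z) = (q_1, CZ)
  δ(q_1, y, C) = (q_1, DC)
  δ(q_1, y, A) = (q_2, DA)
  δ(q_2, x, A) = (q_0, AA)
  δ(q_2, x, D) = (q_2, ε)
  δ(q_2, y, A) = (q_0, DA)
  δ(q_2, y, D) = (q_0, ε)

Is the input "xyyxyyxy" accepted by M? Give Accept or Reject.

(q_0, xyyxyyxy, Z)
  read x, top Z: go to q_2, push DCZ → (q_2, yyxyyxy, DCZ)
  read y, top D: go to q_0, push ε → (q_0, yxyyxy, CZ)
  ε-move, top C: go to q_0, push D → (q_0, yxyyxy, DZ)
  read y, top D: go to q_0, push AD → (q_0, xyyxy, ADZ)
  read x, top A: go to q_1, push CA → (q_1, yyxy, CADZ)
  read y, top C: go to q_1, push DC → (q_1, yxy, DCADZ)
No transition applies at (q_1, yxy, DCADZ); input not fully consumed.

Reject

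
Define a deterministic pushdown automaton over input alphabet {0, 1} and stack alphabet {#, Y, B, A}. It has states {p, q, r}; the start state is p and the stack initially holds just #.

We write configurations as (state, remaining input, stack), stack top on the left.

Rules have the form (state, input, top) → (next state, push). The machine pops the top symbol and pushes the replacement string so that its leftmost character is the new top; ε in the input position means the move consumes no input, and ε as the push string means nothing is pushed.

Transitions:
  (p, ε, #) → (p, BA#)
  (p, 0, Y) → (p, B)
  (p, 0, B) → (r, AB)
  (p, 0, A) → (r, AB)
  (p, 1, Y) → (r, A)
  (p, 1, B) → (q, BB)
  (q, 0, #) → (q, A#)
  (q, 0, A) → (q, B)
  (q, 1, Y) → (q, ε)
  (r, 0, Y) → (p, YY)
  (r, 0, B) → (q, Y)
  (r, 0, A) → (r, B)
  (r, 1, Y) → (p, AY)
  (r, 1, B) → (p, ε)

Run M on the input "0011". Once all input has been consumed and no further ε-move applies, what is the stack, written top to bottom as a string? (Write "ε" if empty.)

BBA#

(p, 0011, #)
  ε-move, top #: go to p, push BA# → (p, 0011, BA#)
  read 0, top B: go to r, push AB → (r, 011, ABA#)
  read 0, top A: go to r, push B → (r, 11, BBA#)
  read 1, top B: go to p, push ε → (p, 1, BA#)
  read 1, top B: go to q, push BB → (q, ε, BBA#)
All input consumed in state q with stack BBA#.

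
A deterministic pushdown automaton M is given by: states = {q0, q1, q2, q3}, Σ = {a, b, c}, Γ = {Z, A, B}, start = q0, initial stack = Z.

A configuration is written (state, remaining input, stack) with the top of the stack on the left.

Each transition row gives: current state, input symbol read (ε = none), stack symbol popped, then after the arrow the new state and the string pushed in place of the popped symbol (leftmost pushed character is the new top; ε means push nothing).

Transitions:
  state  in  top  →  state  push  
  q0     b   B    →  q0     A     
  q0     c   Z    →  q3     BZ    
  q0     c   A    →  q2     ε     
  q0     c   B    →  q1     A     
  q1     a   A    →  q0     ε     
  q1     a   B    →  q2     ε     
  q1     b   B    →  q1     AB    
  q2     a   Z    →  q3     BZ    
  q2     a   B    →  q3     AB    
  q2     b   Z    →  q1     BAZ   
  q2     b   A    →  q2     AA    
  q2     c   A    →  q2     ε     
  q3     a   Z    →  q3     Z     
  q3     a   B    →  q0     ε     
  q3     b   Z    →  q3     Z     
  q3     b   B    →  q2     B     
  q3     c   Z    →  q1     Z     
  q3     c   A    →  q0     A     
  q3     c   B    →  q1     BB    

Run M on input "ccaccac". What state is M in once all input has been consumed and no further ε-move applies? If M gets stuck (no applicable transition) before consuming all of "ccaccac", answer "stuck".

(q0, ccaccac, Z)
  read c, top Z: go to q3, push BZ → (q3, caccac, BZ)
  read c, top B: go to q1, push BB → (q1, accac, BBZ)
  read a, top B: go to q2, push ε → (q2, ccac, BZ)
No transition for (q2, c, top B); M blocks with input ccac remaining.

stuck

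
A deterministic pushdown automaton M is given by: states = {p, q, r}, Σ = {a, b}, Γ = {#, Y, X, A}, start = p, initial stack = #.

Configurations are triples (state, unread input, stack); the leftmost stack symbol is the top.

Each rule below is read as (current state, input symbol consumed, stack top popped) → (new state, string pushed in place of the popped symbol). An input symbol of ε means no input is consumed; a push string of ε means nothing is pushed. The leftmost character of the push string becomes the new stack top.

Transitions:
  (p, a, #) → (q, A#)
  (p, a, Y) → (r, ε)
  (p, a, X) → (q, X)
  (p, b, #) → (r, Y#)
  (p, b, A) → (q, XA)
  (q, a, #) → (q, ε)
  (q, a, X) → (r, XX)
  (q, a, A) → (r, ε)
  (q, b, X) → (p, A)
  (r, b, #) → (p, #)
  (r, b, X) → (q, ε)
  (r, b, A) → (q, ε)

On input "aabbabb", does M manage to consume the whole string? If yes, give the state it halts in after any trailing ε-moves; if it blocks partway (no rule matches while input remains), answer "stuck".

(p, aabbabb, #) ⊢ (q, abbabb, A#) ⊢ (r, bbabb, #) ⊢ (p, babb, #) ⊢ (r, abb, Y#)
No transition for (r, a, top Y); M blocks with input abb remaining.

stuck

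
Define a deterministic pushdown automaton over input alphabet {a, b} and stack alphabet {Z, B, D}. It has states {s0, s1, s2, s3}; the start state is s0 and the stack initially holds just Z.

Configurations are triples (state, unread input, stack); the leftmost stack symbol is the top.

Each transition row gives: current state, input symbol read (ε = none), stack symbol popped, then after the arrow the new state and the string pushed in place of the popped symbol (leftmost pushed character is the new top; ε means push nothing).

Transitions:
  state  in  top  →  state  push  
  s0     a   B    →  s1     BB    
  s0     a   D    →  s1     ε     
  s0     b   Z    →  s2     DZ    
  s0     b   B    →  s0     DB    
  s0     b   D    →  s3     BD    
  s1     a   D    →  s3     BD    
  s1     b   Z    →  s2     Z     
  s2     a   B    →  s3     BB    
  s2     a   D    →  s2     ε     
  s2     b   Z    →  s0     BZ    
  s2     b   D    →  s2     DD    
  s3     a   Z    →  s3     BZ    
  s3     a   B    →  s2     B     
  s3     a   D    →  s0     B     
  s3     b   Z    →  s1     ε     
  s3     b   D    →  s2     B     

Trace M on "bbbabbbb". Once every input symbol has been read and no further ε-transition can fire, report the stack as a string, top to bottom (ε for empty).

(s0, bbbabbbb, Z)
  read b, top Z: go to s2, push DZ → (s2, bbabbbb, DZ)
  read b, top D: go to s2, push DD → (s2, babbbb, DDZ)
  read b, top D: go to s2, push DD → (s2, abbbb, DDDZ)
  read a, top D: go to s2, push ε → (s2, bbbb, DDZ)
  read b, top D: go to s2, push DD → (s2, bbb, DDDZ)
  read b, top D: go to s2, push DD → (s2, bb, DDDDZ)
  read b, top D: go to s2, push DD → (s2, b, DDDDDZ)
  read b, top D: go to s2, push DD → (s2, ε, DDDDDDZ)
All input consumed in state s2 with stack DDDDDDZ.

DDDDDDZ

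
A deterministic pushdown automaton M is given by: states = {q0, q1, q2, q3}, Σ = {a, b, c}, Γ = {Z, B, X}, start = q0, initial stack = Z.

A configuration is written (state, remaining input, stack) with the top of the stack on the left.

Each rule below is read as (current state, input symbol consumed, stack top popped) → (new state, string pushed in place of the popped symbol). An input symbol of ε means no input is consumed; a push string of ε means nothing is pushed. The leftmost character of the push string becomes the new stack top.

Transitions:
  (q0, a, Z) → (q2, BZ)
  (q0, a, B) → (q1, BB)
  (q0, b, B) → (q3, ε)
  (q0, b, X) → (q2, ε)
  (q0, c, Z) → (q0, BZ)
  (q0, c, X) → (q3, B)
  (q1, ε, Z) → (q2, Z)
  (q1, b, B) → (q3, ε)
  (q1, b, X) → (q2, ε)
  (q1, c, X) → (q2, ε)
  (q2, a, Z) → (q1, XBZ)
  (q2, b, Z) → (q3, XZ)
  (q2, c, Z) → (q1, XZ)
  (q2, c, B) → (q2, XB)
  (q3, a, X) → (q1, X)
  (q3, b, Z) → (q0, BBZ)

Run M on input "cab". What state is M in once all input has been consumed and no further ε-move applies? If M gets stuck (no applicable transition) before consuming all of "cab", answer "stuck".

(q0, cab, Z)
  read c, top Z: go to q0, push BZ → (q0, ab, BZ)
  read a, top B: go to q1, push BB → (q1, b, BBZ)
  read b, top B: go to q3, push ε → (q3, ε, BZ)
All input consumed; M is in state q3.

q3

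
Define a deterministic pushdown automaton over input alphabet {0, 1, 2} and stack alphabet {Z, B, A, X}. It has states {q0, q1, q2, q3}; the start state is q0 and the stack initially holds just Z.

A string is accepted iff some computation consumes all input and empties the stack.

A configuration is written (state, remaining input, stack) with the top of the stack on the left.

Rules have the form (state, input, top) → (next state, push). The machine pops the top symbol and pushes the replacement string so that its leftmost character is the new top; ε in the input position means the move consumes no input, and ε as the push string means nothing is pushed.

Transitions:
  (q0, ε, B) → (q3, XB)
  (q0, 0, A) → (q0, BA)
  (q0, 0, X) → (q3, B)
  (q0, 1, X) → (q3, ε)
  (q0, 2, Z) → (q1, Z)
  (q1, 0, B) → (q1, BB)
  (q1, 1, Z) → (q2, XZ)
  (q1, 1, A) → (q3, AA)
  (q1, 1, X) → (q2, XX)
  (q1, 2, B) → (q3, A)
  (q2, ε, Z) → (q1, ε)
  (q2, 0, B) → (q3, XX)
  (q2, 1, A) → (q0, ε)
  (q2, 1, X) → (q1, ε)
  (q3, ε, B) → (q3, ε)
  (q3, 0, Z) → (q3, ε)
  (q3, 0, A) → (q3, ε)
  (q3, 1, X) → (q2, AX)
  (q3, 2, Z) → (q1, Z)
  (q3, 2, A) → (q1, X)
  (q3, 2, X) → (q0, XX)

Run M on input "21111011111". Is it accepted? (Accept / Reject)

Reject

(q0, 21111011111, Z) ⊢ (q1, 1111011111, Z) ⊢ (q2, 111011111, XZ) ⊢ (q1, 11011111, Z) ⊢ (q2, 1011111, XZ) ⊢ (q1, 011111, Z)
No transition applies at (q1, 011111, Z); input not fully consumed.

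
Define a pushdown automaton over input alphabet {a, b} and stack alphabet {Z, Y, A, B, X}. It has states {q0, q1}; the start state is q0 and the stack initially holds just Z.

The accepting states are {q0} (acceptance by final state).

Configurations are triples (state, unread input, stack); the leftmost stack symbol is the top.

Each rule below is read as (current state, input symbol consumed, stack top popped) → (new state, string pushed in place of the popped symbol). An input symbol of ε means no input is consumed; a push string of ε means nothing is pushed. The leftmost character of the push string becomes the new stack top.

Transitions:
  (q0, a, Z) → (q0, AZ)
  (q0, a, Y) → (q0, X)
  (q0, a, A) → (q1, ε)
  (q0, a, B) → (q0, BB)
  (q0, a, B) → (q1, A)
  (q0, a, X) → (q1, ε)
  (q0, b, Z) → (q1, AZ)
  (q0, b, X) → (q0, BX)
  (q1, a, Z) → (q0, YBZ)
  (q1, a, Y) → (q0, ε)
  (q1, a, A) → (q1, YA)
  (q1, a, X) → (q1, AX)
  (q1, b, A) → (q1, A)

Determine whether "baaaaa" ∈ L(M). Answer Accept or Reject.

Accept

One accepting computation: (q0, baaaaa, Z) ⊢ (q1, aaaaa, AZ) ⊢ (q1, aaaa, YAZ) ⊢ (q0, aaa, AZ) ⊢ (q1, aa, Z) ⊢ (q0, a, YBZ) ⊢ (q0, ε, XBZ)
All input consumed and state q0 ∈ F.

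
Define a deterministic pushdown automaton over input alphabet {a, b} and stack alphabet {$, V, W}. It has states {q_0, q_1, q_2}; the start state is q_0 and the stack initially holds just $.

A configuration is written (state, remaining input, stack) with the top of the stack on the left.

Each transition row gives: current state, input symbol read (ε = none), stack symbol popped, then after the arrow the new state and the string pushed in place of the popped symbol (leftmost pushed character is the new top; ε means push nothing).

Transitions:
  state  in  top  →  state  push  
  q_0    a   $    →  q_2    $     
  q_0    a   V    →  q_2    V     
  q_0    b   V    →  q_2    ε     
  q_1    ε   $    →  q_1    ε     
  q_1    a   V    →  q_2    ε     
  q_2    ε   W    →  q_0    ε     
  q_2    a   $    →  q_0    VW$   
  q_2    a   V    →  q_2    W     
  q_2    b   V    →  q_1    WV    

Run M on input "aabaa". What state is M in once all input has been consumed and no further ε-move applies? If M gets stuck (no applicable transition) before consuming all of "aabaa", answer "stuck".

(q_0, aabaa, $)
  read a, top $: go to q_2, push $ → (q_2, abaa, $)
  read a, top $: go to q_0, push VW$ → (q_0, baa, VW$)
  read b, top V: go to q_2, push ε → (q_2, aa, W$)
  ε-move, top W: go to q_0, push ε → (q_0, aa, $)
  read a, top $: go to q_2, push $ → (q_2, a, $)
  read a, top $: go to q_0, push VW$ → (q_0, ε, VW$)
All input consumed; M is in state q_0.

q_0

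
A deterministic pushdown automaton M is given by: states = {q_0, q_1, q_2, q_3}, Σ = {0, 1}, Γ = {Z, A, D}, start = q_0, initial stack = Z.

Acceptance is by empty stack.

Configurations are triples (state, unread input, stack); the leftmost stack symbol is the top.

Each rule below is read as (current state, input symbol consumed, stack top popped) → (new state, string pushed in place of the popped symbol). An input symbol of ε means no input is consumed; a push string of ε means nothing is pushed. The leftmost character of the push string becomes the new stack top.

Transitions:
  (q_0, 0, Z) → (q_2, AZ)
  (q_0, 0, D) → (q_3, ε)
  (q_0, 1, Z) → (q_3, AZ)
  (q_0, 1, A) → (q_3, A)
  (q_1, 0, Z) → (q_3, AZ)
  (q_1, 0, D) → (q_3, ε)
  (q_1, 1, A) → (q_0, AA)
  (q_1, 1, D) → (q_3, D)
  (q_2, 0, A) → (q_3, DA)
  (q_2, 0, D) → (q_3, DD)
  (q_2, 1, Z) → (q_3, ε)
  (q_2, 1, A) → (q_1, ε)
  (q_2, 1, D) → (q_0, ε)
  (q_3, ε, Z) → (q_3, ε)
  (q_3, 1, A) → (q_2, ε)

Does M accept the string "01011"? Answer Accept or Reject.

(q_0, 01011, Z)
  read 0, top Z: go to q_2, push AZ → (q_2, 1011, AZ)
  read 1, top A: go to q_1, push ε → (q_1, 011, Z)
  read 0, top Z: go to q_3, push AZ → (q_3, 11, AZ)
  read 1, top A: go to q_2, push ε → (q_2, 1, Z)
  read 1, top Z: go to q_3, push ε → (q_3, ε, ε)
All input consumed and the stack is empty.

Accept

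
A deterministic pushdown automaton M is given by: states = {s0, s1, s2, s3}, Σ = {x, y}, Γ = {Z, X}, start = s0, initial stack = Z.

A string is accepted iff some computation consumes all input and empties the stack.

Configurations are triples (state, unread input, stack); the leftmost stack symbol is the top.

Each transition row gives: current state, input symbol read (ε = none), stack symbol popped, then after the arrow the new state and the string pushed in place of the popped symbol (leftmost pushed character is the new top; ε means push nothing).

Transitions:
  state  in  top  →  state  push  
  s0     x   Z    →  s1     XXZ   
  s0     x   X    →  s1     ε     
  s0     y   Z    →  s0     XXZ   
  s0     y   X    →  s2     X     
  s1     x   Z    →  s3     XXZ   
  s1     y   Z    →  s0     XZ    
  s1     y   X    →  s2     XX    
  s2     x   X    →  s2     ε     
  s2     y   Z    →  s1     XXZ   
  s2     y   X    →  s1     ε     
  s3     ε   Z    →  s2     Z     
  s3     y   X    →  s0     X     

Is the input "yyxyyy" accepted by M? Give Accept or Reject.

(s0, yyxyyy, Z)
  read y, top Z: go to s0, push XXZ → (s0, yxyyy, XXZ)
  read y, top X: go to s2, push X → (s2, xyyy, XXZ)
  read x, top X: go to s2, push ε → (s2, yyy, XZ)
  read y, top X: go to s1, push ε → (s1, yy, Z)
  read y, top Z: go to s0, push XZ → (s0, y, XZ)
  read y, top X: go to s2, push X → (s2, ε, XZ)
All input consumed; stack is XZ, not empty, and no further ε-move applies.

Reject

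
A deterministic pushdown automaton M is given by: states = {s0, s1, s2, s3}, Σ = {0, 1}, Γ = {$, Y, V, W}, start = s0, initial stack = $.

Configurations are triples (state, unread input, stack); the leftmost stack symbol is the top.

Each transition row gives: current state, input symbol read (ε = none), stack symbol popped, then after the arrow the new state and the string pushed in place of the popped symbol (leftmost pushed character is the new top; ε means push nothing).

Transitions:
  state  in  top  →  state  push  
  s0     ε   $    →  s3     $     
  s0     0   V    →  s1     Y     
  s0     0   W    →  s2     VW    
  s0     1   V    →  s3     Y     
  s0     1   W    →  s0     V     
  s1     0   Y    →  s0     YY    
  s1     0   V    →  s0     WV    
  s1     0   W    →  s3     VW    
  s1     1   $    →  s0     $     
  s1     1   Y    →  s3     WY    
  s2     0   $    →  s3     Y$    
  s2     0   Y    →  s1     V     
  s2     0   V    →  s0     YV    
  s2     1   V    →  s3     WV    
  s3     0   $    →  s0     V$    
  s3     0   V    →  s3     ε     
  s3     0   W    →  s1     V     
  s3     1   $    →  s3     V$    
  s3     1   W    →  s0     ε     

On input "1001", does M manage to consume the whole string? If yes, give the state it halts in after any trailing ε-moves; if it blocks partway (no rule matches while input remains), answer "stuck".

s3

(s0, 1001, $)
  ε-move, top $: go to s3, push $ → (s3, 1001, $)
  read 1, top $: go to s3, push V$ → (s3, 001, V$)
  read 0, top V: go to s3, push ε → (s3, 01, $)
  read 0, top $: go to s0, push V$ → (s0, 1, V$)
  read 1, top V: go to s3, push Y → (s3, ε, Y$)
All input consumed; M is in state s3.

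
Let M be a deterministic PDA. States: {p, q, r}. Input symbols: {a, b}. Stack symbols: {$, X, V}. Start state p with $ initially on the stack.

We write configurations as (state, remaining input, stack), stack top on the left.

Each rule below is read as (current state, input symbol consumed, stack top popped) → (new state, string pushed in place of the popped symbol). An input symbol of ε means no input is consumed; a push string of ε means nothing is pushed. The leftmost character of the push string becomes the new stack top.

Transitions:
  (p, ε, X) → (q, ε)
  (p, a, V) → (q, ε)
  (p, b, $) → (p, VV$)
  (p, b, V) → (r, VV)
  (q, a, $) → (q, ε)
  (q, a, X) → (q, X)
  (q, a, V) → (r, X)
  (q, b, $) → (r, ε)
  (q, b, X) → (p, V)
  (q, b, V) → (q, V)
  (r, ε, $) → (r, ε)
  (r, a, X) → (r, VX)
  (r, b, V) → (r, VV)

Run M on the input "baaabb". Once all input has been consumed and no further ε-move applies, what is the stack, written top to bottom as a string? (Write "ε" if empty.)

VVVX$

(p, baaabb, $) ⊢ (p, aaabb, VV$) ⊢ (q, aabb, V$) ⊢ (r, abb, X$) ⊢ (r, bb, VX$) ⊢ (r, b, VVX$) ⊢ (r, ε, VVVX$)
All input consumed in state r with stack VVVX$.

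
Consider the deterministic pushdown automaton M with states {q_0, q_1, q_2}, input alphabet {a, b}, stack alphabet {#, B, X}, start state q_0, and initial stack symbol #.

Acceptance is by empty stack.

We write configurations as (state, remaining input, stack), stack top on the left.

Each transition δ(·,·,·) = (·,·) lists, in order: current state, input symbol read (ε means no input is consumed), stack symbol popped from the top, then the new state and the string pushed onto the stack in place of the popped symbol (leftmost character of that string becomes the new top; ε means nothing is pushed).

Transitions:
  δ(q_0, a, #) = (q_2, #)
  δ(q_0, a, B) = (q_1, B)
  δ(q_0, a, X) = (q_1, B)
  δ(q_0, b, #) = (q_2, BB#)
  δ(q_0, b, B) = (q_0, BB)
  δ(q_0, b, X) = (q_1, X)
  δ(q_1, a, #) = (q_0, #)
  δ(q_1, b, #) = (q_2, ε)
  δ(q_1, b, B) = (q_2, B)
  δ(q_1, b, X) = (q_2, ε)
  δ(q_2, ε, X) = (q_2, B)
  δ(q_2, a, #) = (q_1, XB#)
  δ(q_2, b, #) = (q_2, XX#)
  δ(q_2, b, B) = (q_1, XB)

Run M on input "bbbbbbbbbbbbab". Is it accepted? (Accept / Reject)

(q_0, bbbbbbbbbbbbab, #) ⊢ (q_2, bbbbbbbbbbbab, BB#) ⊢ (q_1, bbbbbbbbbbab, XBB#) ⊢ (q_2, bbbbbbbbbab, BB#) ⊢ (q_1, bbbbbbbbab, XBB#) ⊢ (q_2, bbbbbbbab, BB#) ⊢ (q_1, bbbbbbab, XBB#) ⊢ (q_2, bbbbbab, BB#) ⊢ (q_1, bbbbab, XBB#) ⊢ (q_2, bbbab, BB#) ⊢ (q_1, bbab, XBB#) ⊢ (q_2, bab, BB#) ⊢ (q_1, ab, XBB#)
No transition applies at (q_1, ab, XBB#); input not fully consumed.

Reject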